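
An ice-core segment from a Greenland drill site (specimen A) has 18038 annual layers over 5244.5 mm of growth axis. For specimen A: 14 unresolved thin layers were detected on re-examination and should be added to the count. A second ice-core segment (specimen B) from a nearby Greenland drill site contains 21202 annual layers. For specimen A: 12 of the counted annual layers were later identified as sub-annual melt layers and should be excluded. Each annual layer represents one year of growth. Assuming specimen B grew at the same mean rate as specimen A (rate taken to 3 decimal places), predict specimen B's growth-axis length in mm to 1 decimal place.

6169.8 mm

Specimen A: correcting the raw count gives 18038 − 12 + 14 = 18040 true annual layers.
A: 5244.5 mm over 18040 years gives 5244.5 / 18040 ≈ 0.291 mm/yr.
Length of B = 0.291 × 21202 = 6169.8 mm.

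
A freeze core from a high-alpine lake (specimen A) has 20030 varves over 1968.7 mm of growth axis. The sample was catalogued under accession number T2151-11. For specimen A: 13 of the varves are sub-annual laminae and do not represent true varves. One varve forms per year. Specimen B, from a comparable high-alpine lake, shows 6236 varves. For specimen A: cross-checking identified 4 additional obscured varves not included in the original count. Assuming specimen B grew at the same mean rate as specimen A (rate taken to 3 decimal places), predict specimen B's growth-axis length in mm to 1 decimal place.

611.1 mm

Specimen A: adjusted count: 20030 − 13 + 4 = 20021 varves.
A: Extension rate ≈ 1968.7 / 20021 = 0.098 mm/yr.
For B, 0.098 mm/year × 6236 years = 611.1 mm.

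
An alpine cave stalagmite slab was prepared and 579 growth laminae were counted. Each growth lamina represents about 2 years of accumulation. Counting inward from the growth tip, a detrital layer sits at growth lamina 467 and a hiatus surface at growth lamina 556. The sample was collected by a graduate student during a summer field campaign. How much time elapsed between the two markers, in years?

178 years

556 − 467 = 89 growth laminae lie between the two events.
89 growth laminae at 2 years each span 89 × 2 = 178 years.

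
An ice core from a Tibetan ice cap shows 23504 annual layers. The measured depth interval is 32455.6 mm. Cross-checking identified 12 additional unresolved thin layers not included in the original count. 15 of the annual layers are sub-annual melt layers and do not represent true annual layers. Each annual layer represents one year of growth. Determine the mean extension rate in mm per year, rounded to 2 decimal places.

1.38 mm per year

True annual layer count = 23504 − 15 + 12 = 23501.
Extension rate ≈ 32455.6 / 23501 = 1.38 mm per year.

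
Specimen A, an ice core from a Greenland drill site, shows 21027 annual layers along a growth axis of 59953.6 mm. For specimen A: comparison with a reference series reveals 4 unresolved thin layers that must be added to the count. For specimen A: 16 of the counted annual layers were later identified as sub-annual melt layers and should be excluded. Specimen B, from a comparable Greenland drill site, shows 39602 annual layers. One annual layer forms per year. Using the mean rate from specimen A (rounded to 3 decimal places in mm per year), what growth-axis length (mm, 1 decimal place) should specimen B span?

Specimen A: adjusted count: 21027 − 16 + 4 = 21015 annual layers.
A: Extension rate ≈ 59953.6 / 21015 = 2.853 mm per year.
Length of B = 2.853 × 39602 = 112984.5 mm.

112984.5 mm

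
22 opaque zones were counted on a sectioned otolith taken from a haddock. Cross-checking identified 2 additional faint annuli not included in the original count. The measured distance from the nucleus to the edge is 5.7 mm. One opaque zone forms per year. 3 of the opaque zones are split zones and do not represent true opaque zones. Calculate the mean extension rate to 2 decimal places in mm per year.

0.27 mm per year

Adjusted count: 22 − 3 + 2 = 21 opaque zones.
Mean rate = 5.7 mm / 21 years ≈ 0.27 mm per year.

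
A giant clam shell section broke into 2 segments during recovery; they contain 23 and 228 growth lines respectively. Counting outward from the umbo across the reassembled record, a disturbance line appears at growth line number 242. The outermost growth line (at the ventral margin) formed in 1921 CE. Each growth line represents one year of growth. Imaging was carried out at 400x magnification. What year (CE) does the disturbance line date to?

1912 CE

Total growth lines = 23 + 228 = 251.
251 − 242 = 9 growth lines lie beyond the disturbance line toward the ventral margin.
1921 − 9 = 1912 CE.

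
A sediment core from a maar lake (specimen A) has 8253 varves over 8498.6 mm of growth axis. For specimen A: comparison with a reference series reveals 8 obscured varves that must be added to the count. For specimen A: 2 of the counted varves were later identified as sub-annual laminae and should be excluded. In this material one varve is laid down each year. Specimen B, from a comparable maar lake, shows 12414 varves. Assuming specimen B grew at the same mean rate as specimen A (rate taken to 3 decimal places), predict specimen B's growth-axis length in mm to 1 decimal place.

Specimen A: adjusted count: 8253 − 2 + 8 = 8259 varves.
A: Mean rate = 8498.6 mm / 8259 years ≈ 1.029 mm per year.
Length of B = 1.029 × 12414 = 12774.0 mm.

12774.0 mm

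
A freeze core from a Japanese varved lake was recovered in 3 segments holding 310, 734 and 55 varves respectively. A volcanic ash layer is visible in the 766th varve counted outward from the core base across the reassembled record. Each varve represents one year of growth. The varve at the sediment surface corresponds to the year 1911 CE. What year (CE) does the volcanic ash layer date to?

Total varves = 310 + 734 + 55 = 1099.
1099 − 766 = 333 varves lie beyond the volcanic ash layer toward the sediment surface.
1911 − 333 = 1578 CE.

1578 CE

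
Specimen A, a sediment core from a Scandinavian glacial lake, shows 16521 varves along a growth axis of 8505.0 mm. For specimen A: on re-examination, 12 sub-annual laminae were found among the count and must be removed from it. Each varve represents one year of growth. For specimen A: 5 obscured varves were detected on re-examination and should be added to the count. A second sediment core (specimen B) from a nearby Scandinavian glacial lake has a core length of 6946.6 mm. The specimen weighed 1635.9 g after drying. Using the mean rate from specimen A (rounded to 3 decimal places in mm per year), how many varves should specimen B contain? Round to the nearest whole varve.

Specimen A: adjusted count: 16521 − 12 + 5 = 16514 varves.
A: 8505.0 mm over 16514 years gives 8505.0 / 16514 ≈ 0.515 mm/yr.
B spans 6946.6 / 0.515 = 13488.54 years ≈ 13489 varves.

13489 varves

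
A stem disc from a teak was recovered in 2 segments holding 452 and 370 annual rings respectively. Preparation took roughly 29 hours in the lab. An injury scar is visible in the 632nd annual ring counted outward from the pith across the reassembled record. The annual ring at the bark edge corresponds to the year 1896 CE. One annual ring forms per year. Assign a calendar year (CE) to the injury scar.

1706 CE

Total annual rings = 452 + 370 = 822.
822 − 632 = 190 annual rings lie beyond the injury scar toward the bark edge.
1896 − 190 = 1706 CE.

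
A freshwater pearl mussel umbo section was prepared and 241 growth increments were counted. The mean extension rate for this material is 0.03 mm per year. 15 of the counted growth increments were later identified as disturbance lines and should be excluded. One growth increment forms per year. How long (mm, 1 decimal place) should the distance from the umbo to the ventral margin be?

6.8 mm

Adjusted count: 241 − 15 = 226 growth increments.
Length ≈ 0.03 × 226 = 6.8 mm.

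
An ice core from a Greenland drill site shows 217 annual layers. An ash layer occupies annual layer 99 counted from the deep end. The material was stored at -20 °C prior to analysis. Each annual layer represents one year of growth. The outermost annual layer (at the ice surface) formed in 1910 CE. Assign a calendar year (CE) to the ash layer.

1792 CE

Between annual layer 99 and the ice surface there are 217 − 99 = 118 annual layers.
The annual layer at the ice surface is 1910 CE, so the ash layer dates to 1910 − 118 = 1792 CE.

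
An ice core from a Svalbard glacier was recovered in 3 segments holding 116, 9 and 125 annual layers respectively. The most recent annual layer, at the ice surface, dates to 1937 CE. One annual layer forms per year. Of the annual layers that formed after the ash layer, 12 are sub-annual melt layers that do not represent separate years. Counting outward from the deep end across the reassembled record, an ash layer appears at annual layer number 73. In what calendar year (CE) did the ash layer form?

Total annual layers = 116 + 9 + 125 = 250.
250 − 73 = 177 annual layers lie beyond the ash layer toward the ice surface.
177 − 12 false = 165 true annual layers after the ash layer.
Counting back 165 years from 1937 CE places the ash layer in 1937 − 165 = 1772 CE.

1772 CE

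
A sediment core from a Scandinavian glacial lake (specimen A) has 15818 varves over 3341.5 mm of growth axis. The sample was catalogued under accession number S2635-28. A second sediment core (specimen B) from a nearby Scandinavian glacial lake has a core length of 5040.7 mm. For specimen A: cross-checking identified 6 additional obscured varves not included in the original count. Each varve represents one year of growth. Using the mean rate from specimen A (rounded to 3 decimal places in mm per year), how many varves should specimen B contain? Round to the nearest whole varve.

23890 varves

Specimen A: after corrections the count is 15818 + 6 = 15824 varves.
A: Mean rate = 3341.5 mm / 15824 years ≈ 0.211 mm/yr.
B spans 5040.7 / 0.211 = 23889.57 years ≈ 23890 varves.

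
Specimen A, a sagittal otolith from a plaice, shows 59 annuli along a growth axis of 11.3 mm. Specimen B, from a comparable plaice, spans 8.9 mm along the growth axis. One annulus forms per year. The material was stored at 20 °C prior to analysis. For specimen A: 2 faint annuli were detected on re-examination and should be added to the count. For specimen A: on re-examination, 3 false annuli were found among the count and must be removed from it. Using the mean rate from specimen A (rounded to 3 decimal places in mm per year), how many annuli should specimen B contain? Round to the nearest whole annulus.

46 annuli

Specimen A: true annulus count = 59 − 3 + 2 = 58.
A: Mean rate = 11.3 mm / 58 years ≈ 0.195 mm/yr.
Specimen B: 8.9 mm / 0.195 mm per year = 45.64 years ≈ 46 annuli.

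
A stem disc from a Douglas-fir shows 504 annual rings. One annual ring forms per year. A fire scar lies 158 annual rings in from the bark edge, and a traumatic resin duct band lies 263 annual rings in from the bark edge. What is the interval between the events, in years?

105 years

263 − 158 = 105 annual rings lie between the two events.
One annual ring per year makes the interval 105 years.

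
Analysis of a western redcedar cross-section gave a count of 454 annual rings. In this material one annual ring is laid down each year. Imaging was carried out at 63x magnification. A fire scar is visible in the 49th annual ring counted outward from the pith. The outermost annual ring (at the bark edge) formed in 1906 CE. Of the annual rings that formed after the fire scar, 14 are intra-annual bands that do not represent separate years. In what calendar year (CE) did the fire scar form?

1515 CE

454 − 49 = 405 annual rings lie beyond the fire scar toward the bark edge.
Removing the 14 false annual rings leaves 405 − 14 = 391 true annual rings beyond the fire scar.
The annual ring at the bark edge is 1906 CE, so the fire scar dates to 1906 − 391 = 1515 CE.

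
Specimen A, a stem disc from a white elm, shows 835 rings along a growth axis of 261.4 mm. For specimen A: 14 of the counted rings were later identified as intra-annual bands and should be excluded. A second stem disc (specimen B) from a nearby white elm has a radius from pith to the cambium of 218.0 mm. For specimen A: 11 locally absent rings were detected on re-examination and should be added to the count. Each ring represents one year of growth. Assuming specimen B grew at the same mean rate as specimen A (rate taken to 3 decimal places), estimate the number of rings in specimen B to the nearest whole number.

694 rings

Specimen A: after corrections the count is 835 − 14 + 11 = 832 rings.
A: Extension rate ≈ 261.4 / 832 = 0.314 mm/year.
B spans 218.0 / 0.314 = 694.27 years ≈ 694 rings.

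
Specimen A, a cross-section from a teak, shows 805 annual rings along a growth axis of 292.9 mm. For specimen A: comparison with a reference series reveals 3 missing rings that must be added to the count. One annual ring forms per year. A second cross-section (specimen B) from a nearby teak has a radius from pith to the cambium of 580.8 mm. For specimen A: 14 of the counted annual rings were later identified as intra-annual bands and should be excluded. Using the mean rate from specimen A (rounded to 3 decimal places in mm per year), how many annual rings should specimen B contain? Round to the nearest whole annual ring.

Specimen A: true annual ring count = 805 − 14 + 3 = 794.
A: Extension rate ≈ 292.9 / 794 = 0.369 mm/year.
Specimen B: 580.8 mm / 0.369 mm per year = 1573.98 years ≈ 1574 annual rings.

1574 annual rings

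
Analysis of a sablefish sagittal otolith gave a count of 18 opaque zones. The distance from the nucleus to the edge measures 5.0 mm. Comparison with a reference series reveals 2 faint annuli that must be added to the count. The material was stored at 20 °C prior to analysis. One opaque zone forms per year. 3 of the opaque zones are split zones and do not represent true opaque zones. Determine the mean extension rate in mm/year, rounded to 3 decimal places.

True opaque zone count = 18 − 3 + 2 = 17.
Extension rate ≈ 5.0 / 17 = 0.294 mm/year.

0.294 mm/year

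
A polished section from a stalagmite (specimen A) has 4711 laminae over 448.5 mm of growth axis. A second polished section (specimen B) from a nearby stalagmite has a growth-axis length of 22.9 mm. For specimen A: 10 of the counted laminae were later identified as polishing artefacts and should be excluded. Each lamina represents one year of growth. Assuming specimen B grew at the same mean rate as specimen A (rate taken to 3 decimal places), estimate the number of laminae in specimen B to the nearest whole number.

241 laminae

Specimen A: true lamina count = 4711 − 10 = 4701.
A: Mean rate = 448.5 mm / 4701 years ≈ 0.095 mm per year.
For B, 22.9 / 0.095 = 241.05 years ≈ 241 laminae.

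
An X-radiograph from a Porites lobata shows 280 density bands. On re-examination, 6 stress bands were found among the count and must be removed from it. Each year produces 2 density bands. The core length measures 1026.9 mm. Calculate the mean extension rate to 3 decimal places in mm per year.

After corrections the count is 280 − 6 = 274 density bands.
274 density bands at 2 per year is 274 / 2 = 137 years.
Mean rate = 1026.9 mm / 137 years ≈ 7.496 mm per year.

7.496 mm per year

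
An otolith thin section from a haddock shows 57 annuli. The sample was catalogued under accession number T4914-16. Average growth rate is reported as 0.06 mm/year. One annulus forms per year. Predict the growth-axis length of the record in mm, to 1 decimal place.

3.4 mm

57 years of growth are recorded.
Length ≈ 0.06 × 57 = 3.4 mm.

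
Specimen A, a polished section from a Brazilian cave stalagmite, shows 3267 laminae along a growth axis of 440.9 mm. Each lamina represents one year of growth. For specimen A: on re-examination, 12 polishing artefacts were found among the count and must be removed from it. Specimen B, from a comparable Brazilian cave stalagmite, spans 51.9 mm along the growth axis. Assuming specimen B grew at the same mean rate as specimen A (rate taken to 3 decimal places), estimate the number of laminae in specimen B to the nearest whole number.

384 laminae

Specimen A: after corrections the count is 3267 − 12 = 3255 laminae.
A: Extension rate ≈ 440.9 / 3255 = 0.135 mm per year.
B spans 51.9 / 0.135 = 384.44 years ≈ 384 laminae.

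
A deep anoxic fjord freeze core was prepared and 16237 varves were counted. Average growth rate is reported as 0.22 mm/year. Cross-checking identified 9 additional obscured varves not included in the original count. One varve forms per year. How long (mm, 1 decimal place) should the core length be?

3574.1 mm

True varve count = 16237 + 9 = 16246.
Predicted length = 0.22 mm/year × 16246 years = 3574.1 mm.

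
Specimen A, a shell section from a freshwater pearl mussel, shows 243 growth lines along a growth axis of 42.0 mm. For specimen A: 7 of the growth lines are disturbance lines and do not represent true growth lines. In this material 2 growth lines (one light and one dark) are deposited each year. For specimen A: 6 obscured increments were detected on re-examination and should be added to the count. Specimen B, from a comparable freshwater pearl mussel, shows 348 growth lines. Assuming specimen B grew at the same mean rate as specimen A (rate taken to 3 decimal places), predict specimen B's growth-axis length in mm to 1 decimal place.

Specimen A: after corrections the count is 243 − 7 + 6 = 242 growth lines.
Specimen A: dividing by 2 growth lines per year: 242 / 2 = 121 years.
A: 42.0 mm over 121 years gives 42.0 / 121 ≈ 0.347 mm/yr.
Specimen B: dividing by 2 growth lines per year: 348 / 2 = 174 years. Length of B = 0.347 × 174 = 60.4 mm.

60.4 mm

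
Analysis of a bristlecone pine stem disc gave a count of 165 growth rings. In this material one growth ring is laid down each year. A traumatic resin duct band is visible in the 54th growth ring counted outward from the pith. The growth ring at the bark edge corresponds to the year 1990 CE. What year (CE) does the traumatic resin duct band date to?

1879 CE

165 − 54 = 111 growth rings lie beyond the traumatic resin duct band toward the bark edge.
1990 − 111 = 1879 CE.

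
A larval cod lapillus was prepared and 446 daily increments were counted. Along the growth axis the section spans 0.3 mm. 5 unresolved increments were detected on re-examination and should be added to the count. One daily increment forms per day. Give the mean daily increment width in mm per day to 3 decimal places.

0.001 mm per day

After corrections the count is 446 + 5 = 451 daily increments.
Mean rate = 0.3 mm / 451 days ≈ 0.001 mm per day.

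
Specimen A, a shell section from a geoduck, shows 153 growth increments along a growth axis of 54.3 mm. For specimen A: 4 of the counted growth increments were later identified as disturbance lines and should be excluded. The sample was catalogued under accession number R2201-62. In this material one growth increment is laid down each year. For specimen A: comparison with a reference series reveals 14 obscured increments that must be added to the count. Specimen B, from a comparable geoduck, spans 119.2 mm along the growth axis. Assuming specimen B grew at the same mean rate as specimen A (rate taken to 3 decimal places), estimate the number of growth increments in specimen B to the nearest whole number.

Specimen A: correcting the raw count gives 153 − 4 + 14 = 163 true growth increments.
A: Extension rate ≈ 54.3 / 163 = 0.333 mm per year.
For B, 119.2 / 0.333 = 357.96 years ≈ 358 growth increments.

358 growth increments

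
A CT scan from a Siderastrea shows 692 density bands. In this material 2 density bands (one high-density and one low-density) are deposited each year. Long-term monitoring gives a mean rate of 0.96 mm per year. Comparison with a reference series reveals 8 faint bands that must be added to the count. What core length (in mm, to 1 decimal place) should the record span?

After corrections the count is 692 + 8 = 700 density bands.
700 density bands at 2 per year is 700 / 2 = 350 years.
Predicted length = 0.96 mm/year × 350 years = 336.0 mm.

336.0 mm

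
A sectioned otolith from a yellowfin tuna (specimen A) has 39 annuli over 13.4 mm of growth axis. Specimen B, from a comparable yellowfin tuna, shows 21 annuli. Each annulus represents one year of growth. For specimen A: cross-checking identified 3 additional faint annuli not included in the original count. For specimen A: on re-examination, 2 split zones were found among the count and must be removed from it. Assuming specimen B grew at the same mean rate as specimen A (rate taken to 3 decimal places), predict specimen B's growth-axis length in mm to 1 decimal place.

7.0 mm

Specimen A: correcting the raw count gives 39 − 2 + 3 = 40 true annuli.
A: Mean rate = 13.4 mm / 40 years ≈ 0.335 mm/yr.
Length of B = 0.335 × 21 = 7.0 mm.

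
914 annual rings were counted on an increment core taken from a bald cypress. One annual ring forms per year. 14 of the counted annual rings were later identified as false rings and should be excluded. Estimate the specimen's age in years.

After corrections the count is 914 − 14 = 900 annual rings.
With a one-to-one annual ring periodicity this is 900 years.

900 yr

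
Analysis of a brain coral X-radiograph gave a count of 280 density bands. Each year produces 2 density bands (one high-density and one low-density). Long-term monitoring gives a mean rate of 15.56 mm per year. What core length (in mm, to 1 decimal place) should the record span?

With 2 density bands per year, 280 / 2 = 140 years.
140 years at 15.56 mm/year gives 15.56 × 140 = 2178.4 mm.

2178.4 mm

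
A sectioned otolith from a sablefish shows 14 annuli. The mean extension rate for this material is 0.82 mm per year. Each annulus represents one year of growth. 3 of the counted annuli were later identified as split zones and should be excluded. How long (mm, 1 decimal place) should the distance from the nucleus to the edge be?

Adjusted count: 14 − 3 = 11 annuli.
Length ≈ 0.82 × 11 = 9.0 mm.

9.0 mm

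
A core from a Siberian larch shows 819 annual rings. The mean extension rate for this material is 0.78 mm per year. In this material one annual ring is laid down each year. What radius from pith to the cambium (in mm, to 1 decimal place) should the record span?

819 years of growth are recorded.
Length ≈ 0.78 × 819 = 638.8 mm.

638.8 mm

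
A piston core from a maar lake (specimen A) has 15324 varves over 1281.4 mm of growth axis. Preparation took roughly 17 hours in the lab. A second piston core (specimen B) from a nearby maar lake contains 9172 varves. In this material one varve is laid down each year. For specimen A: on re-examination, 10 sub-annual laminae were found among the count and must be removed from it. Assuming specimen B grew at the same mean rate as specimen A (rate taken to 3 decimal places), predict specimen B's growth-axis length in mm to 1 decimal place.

770.4 mm

Specimen A: correcting the raw count gives 15324 − 10 = 15314 true varves.
A: 1281.4 mm over 15314 years gives 1281.4 / 15314 ≈ 0.084 mm/yr.
Length of B = 0.084 × 9172 = 770.4 mm.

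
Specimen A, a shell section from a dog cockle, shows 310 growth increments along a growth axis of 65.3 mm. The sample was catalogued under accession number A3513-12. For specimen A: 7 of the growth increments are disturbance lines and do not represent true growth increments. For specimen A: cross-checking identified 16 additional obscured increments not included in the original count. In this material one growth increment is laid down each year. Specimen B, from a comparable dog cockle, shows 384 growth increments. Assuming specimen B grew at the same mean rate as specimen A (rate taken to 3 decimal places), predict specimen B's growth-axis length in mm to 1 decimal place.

Specimen A: adjusted count: 310 − 7 + 16 = 319 growth increments.
A: Mean rate = 65.3 mm / 319 years ≈ 0.205 mm/year.
B's length ≈ 0.205 × 384 = 78.7 mm.

78.7 mm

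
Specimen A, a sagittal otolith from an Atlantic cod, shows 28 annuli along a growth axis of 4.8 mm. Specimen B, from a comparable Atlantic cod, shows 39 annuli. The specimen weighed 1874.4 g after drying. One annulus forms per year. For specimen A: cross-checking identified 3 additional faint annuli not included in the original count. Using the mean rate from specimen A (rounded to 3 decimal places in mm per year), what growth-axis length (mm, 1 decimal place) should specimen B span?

Specimen A: correcting the raw count gives 28 + 3 = 31 true annuli.
A: Extension rate ≈ 4.8 / 31 = 0.155 mm per year.
B's length ≈ 0.155 × 39 = 6.0 mm.

6.0 mm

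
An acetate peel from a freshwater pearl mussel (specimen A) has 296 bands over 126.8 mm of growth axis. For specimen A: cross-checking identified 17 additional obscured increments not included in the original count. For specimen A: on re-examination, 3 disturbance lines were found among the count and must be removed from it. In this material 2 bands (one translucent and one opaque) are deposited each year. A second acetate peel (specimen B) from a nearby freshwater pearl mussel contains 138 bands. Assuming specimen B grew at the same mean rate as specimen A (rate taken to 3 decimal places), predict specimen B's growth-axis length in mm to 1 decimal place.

Specimen A: after corrections the count is 296 − 3 + 17 = 310 bands.
Specimen A: dividing by 2 bands per year: 310 / 2 = 155 years.
A: Extension rate ≈ 126.8 / 155 = 0.818 mm per year.
Specimen B: with 2 bands per year, 138 / 2 = 69 years. B's length ≈ 0.818 × 69 = 56.4 mm.

56.4 mm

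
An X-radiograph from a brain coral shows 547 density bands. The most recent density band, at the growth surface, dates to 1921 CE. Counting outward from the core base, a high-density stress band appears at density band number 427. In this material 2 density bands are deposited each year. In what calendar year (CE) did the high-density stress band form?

547 − 427 = 120 density bands lie beyond the high-density stress band toward the growth surface.
120 density bands at 2 per year is 120 / 2 = 60 years.
1921 − 60 = 1861 CE.

1861 CE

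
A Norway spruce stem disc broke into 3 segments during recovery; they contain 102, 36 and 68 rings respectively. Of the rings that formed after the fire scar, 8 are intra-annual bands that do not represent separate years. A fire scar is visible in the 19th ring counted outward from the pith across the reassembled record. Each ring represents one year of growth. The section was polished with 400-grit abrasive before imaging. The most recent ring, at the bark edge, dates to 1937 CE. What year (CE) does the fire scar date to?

Total rings = 102 + 36 + 68 = 206.
206 − 19 = 187 rings lie beyond the fire scar toward the bark edge.
Excluding 8 false rings: 187 − 8 = 179.
1937 − 179 = 1758 CE.

1758 CE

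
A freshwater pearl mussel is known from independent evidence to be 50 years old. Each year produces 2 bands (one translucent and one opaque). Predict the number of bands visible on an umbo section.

100 bands

50 years at 2 bands per year gives 50 × 2 = 100 bands.
So 100 bands should be present.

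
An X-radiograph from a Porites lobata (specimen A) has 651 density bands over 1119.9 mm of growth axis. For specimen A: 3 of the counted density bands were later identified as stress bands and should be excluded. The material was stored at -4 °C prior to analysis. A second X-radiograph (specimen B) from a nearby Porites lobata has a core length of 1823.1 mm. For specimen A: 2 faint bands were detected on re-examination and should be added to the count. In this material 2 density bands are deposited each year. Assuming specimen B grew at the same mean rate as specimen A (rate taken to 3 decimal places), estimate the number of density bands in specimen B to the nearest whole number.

1058 density bands

Specimen A: adjusted count: 651 − 3 + 2 = 650 density bands.
Specimen A: with 2 density bands per year, 650 / 2 = 325 years.
A: Extension rate ≈ 1119.9 / 325 = 3.446 mm per year.
Specimen B: 1823.1 mm / 3.446 mm per year = 529.05 years; at 2 density bands per year that is 529.05 × 2 ≈ 1058 density bands.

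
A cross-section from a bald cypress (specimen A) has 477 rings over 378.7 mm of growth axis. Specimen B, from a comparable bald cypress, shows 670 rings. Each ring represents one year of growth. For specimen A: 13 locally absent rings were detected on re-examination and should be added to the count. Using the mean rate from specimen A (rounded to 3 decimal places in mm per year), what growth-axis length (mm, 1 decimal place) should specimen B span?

Specimen A: after corrections the count is 477 + 13 = 490 rings.
A: Extension rate ≈ 378.7 / 490 = 0.773 mm per year.
B's length ≈ 0.773 × 670 = 517.9 mm.

517.9 mm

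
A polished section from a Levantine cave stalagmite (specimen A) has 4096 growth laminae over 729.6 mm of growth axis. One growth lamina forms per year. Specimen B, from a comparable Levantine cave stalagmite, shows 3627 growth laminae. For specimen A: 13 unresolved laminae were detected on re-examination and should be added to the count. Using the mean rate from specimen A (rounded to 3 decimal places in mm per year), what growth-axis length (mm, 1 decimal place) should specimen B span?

645.6 mm

Specimen A: correcting the raw count gives 4096 + 13 = 4109 true growth laminae.
A: Mean rate = 729.6 mm / 4109 years ≈ 0.178 mm per year.
For B, 0.178 mm/year × 3627 years = 645.6 mm.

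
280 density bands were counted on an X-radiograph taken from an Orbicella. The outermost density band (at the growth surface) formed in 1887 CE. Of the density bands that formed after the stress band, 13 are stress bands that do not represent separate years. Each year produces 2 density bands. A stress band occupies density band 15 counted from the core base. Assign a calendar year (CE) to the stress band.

Between density band 15 and the growth surface there are 280 − 15 = 265 density bands.
265 − 13 false = 252 true density bands after the stress band.
With 2 density bands per year, 252 / 2 = 126 years.
Counting back 126 years from 1887 CE places the stress band in 1887 − 126 = 1761 CE.

1761 CE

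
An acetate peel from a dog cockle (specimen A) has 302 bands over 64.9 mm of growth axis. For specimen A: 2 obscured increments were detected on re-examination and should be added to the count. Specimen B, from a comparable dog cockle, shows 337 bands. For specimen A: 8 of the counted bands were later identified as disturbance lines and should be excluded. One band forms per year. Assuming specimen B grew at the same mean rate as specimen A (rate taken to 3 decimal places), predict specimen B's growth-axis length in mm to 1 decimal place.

73.8 mm

Specimen A: adjusted count: 302 − 8 + 2 = 296 bands.
A: Mean rate = 64.9 mm / 296 years ≈ 0.219 mm/year.
B's length ≈ 0.219 × 337 = 73.8 mm.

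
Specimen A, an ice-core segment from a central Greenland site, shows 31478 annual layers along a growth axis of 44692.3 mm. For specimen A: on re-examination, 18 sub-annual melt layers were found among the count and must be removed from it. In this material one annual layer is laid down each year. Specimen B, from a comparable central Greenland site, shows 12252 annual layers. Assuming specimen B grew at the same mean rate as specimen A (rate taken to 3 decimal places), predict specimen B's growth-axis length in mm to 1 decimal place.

17410.1 mm

Specimen A: correcting the raw count gives 31478 − 18 = 31460 true annual layers.
A: 44692.3 mm over 31460 years gives 44692.3 / 31460 ≈ 1.421 mm per year.
For B, 1.421 mm/year × 12252 years = 17410.1 mm.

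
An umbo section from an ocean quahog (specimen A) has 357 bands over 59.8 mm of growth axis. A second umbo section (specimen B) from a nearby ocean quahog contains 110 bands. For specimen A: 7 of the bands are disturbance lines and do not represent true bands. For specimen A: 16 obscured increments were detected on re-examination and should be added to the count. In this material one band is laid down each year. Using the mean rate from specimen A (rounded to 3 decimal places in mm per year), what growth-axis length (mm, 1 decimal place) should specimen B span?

Specimen A: after corrections the count is 357 − 7 + 16 = 366 bands.
A: Extension rate ≈ 59.8 / 366 = 0.163 mm per year.
B's length ≈ 0.163 × 110 = 17.9 mm.

17.9 mm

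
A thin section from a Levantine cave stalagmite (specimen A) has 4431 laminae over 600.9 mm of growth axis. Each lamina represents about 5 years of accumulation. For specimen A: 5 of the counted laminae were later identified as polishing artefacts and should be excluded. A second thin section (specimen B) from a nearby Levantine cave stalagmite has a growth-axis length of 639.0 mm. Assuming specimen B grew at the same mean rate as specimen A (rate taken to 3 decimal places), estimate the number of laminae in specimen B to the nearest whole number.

Specimen A: after corrections the count is 4431 − 5 = 4426 laminae.
Specimen A: 4426 laminae at 5 years each span 4426 × 5 = 22130 years.
A: Mean rate = 600.9 mm / 22130 years ≈ 0.027 mm/yr.
Specimen B: 639.0 mm / 0.027 mm per year = 23666.67 years; at 5 years per lamina that is 23666.67 / 5 ≈ 4733 laminae.

4733 laminae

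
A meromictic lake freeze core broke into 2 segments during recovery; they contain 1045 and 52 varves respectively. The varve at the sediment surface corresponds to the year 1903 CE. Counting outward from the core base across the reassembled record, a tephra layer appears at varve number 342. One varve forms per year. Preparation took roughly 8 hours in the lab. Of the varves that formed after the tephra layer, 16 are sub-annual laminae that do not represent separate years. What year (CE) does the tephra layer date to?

1164 CE

Total varves = 1045 + 52 = 1097.
The tephra layer sits at varve 342 from the core base, so 1097 − 342 = 755 varves formed after it.
Removing the 16 false varves leaves 755 − 16 = 739 true varves beyond the tephra layer.
Counting back 739 years from 1903 CE places the tephra layer in 1903 − 739 = 1164 CE.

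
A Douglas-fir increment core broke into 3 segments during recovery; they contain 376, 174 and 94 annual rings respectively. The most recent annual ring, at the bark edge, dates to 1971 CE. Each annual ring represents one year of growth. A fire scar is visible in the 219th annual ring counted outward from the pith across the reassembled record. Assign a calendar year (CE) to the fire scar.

1546 CE

Total annual rings = 376 + 174 + 94 = 644.
The fire scar sits at annual ring 219 from the pith, so 644 − 219 = 425 annual rings formed after it.
Counting back 425 years from 1971 CE places the fire scar in 1971 − 425 = 1546 CE.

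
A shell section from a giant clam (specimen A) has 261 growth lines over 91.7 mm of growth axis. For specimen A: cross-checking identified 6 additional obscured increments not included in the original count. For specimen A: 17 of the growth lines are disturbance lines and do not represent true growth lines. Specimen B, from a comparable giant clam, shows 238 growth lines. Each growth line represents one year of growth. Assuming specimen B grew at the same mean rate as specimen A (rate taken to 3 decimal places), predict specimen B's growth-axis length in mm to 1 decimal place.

Specimen A: true growth line count = 261 − 17 + 6 = 250.
A: Mean rate = 91.7 mm / 250 years ≈ 0.367 mm per year.
Length of B = 0.367 × 238 = 87.3 mm.

87.3 mm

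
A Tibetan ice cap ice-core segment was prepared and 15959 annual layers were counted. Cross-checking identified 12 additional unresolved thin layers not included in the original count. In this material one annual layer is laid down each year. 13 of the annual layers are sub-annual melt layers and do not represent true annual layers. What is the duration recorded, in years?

Adjusted count: 15959 − 13 + 12 = 15958 annual layers.
One annual layer per year makes the duration 15958 years.

15958 years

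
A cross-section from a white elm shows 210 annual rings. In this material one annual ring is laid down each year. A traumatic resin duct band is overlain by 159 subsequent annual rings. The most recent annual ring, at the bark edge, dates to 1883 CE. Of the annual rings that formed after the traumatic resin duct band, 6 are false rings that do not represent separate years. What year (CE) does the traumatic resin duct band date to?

There are 159 annual rings younger than the traumatic resin duct band.
Removing the 6 false annual rings leaves 159 − 6 = 153 true annual rings beyond the traumatic resin duct band.
Counting back 153 years from 1883 CE places the traumatic resin duct band in 1883 − 153 = 1730 CE.

1730 CE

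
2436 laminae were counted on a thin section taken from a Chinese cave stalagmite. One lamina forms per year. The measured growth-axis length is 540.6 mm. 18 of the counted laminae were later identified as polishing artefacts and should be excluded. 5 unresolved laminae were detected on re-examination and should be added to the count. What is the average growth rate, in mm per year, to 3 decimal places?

Correcting the raw count gives 2436 − 18 + 5 = 2423 true laminae.
Extension rate ≈ 540.6 / 2423 = 0.223 mm per year.

0.223 mm per year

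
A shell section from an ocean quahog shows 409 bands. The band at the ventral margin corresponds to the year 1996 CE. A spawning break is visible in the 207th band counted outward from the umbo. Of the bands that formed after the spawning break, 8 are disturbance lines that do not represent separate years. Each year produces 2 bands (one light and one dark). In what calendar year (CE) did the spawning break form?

1899 CE

409 − 207 = 202 bands lie beyond the spawning break toward the ventral margin.
Excluding 8 false bands: 202 − 8 = 194.
194 bands at 2 per year is 194 / 2 = 97 years.
1996 − 97 = 1899 CE.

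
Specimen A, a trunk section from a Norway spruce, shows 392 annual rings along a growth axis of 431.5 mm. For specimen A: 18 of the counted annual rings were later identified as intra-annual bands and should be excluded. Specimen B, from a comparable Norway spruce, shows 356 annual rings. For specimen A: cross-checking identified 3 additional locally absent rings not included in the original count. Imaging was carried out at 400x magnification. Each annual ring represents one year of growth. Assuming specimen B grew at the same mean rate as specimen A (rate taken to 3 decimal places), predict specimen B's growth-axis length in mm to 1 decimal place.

Specimen A: correcting the raw count gives 392 − 18 + 3 = 377 true annual rings.
A: Extension rate ≈ 431.5 / 377 = 1.145 mm/year.
For B, 1.145 mm/year × 356 years = 407.6 mm.

407.6 mm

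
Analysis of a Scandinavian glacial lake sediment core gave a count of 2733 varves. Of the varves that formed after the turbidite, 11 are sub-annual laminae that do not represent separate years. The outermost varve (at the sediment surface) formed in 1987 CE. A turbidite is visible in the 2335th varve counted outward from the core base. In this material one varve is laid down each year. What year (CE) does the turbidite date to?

2733 − 2335 = 398 varves lie beyond the turbidite toward the sediment surface.
398 − 11 false = 387 true varves after the turbidite.
1987 − 387 = 1600 CE.

1600 CE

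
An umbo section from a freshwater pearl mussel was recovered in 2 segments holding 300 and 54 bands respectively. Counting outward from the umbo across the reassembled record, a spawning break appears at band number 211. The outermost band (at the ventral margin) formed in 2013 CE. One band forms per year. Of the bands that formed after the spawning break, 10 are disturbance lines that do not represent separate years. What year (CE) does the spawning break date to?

Total bands = 300 + 54 = 354.
The spawning break sits at band 211 from the umbo, so 354 − 211 = 143 bands formed after it.
Removing the 10 false bands leaves 143 − 10 = 133 true bands beyond the spawning break.
Counting back 133 years from 2013 CE places the spawning break in 2013 − 133 = 1880 CE.

1880 CE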